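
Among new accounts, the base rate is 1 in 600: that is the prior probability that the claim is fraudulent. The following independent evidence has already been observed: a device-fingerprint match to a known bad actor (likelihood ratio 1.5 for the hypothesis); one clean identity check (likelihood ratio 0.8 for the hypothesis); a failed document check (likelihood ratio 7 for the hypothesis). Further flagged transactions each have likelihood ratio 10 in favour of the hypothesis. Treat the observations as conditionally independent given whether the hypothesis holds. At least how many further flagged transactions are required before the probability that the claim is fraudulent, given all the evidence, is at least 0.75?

3

Prior odds = (1/600)/(599/600) = 1/599.
Combined Bayes factor of the evidence already in hand = 1.5 × 0.8 × 7 = 8.4.
Odds after that evidence = (1/599) × 8.4 = 42/2995.
Target odds = 0.75/0.25 = 3.
Need 10ⁿ ≥ 3 ÷ (42/2995) = 2995/14.
10² = 100 falls short of 2995/14 but 10³ = 1000 reaches it, so n = 3.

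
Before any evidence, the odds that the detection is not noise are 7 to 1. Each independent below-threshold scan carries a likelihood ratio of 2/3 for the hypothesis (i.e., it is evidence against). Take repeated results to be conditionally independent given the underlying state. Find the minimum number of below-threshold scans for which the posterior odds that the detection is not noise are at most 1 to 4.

Prior odds = 7.
Likelihood ratio per below-threshold scan = 2/3.
Target odds = 0.25.
Require (2/3)ⁿ ≤ 0.25 ÷ 7 = 1/28.
(2/3)⁸ = 256/6561 is still above 1/28 but (2/3)⁹ = 512/19683 is at or below it, so n = 9.

9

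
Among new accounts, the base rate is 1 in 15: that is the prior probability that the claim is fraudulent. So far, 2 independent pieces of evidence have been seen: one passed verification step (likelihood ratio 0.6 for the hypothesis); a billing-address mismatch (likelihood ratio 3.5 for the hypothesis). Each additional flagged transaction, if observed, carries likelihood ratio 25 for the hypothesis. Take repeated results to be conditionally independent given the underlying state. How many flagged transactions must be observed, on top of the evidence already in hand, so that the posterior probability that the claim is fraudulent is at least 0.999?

Prior odds = (1/15)/(14/15) = 1/14.
Combined Bayes factor of the evidence already in hand = 0.6 × 3.5 = 2.1.
Odds after that evidence = (1/14) × 2.1 = 0.15.
Target odds = 0.999/0.001 = 999.
Need 25ⁿ ≥ 999 ÷ 0.15 = 6660.
25² = 625 falls short of 6660 but 25³ = 15625 reaches it, so n = 3.

3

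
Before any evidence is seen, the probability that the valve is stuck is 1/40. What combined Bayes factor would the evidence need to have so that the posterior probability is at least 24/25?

Prior odds = 0.025/0.975 = 1/39.
Target odds = 0.96/0.04 = 24.
Required Bayes factor = 24 ÷ (1/39) = 936.

936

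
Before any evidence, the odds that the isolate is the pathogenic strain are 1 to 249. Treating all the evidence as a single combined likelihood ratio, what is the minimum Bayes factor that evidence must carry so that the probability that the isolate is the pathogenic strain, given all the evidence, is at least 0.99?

Prior odds = 1/249.
Target odds = 0.99/0.01 = 99.
Required Bayes factor = 99 ÷ (1/249) = 24651.

24651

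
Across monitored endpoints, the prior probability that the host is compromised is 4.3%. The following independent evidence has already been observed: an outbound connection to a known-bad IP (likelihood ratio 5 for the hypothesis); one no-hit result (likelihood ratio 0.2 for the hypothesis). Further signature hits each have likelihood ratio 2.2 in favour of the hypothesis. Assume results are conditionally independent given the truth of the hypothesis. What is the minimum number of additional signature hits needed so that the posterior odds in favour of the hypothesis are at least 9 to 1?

7

Prior odds = 0.043/0.957 = 43/957.
Combined Bayes factor of the evidence already in hand = 5 × 0.2 = 1.
Odds after that evidence = (43/957) × 1 = 43/957.
Target odds = 9.
Need 2.2ⁿ ≥ 9 ÷ (43/957) = 8613/43.
2.2⁶ = 1771561/15625 falls short of 8613/43 but 2.2⁷ = 19487171/78125 reaches it, so n = 7.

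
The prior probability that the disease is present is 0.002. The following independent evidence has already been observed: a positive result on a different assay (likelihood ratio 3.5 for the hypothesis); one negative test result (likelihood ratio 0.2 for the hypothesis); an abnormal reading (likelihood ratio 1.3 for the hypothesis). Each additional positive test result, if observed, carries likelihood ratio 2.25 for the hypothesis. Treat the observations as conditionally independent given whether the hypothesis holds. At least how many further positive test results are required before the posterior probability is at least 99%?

Prior odds = 0.002/0.998 = 1/499.
Combined Bayes factor of the evidence already in hand = 3.5 × 0.2 × 1.3 = 0.91.
Odds after that evidence = (1/499) × 0.91 = 91/49900.
Target odds = 0.99/0.01 = 99.
Need 2.25ⁿ ≥ 99 ÷ (91/49900) = 4940100/91.
2.25¹³ ≈37876.8 falls short of 4940100/91 but 2.25¹⁴ ≈85222.7 reaches it, so n = 14.

14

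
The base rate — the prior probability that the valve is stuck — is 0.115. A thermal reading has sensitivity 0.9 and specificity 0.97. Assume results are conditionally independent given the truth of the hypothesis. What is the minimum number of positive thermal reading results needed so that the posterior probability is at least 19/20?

Prior odds = 0.115/0.885 = 23/177.
False-positive rate = 1 − 0.97 = 0.03; likelihood ratio of a positive = 0.9/0.03 = 30.
Target odds: 0.95 ÷ 0.05 = 19.
Require 30ⁿ ≥ 19 ÷ (23/177) = 3363/23.
30¹ = 30 falls short of 3363/23 but 30² = 900 reaches it, so n = 2.

2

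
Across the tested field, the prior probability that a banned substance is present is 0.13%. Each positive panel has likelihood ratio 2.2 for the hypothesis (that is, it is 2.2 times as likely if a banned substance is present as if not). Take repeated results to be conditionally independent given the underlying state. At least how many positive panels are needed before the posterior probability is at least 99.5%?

Prior odds = 0.0013/0.9987 = 13/9987.
Likelihood ratio per positive panel = 2.2.
Target posterior odds = 0.995/0.005 = 199.
Need (13/9987) × 2.2ⁿ ≥ 199, i.e. 2.2ⁿ ≥ 1987413/13.
2.2¹⁵ ≈136880 falls short of 1987413/13 but 2.2¹⁶ ≈301136 reaches it, so n = 16.

16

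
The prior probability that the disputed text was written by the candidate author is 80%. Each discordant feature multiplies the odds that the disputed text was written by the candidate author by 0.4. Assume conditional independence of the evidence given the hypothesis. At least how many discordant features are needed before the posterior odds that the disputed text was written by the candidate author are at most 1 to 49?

Prior odds = 0.8/0.2 = 4.
Likelihood ratio per discordant feature = 0.4.
Target odds = 1/49.
Require 0.4ⁿ ≤ 1/49 ÷ 4 = 1/196.
0.4⁵ = 0.01024 is still above 1/196 but 0.4⁶ = 64/15625 is at or below it, so n = 6.

6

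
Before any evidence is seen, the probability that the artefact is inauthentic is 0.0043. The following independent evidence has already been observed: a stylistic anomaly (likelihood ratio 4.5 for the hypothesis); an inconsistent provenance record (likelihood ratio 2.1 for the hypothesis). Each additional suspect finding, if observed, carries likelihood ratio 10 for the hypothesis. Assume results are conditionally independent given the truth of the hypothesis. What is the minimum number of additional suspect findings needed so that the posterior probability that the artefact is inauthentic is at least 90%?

3

Prior odds = 0.0043/0.9957 = 43/9957.
Combined Bayes factor of the evidence already in hand = 4.5 × 2.1 = 9.45.
Odds after that evidence = (43/9957) × 9.45 = 2709/66380.
Target odds = 0.9/0.1 = 9.
Need 10ⁿ ≥ 9 ÷ (2709/66380) = 66380/301.
10² = 100 falls short of 66380/301 but 10³ = 1000 reaches it, so n = 3.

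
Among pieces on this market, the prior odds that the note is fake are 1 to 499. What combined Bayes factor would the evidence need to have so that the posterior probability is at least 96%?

Prior odds = 1/499.
Target odds = 0.96/0.04 = 24.
Required Bayes factor = 24 ÷ (1/499) = 11976.

11976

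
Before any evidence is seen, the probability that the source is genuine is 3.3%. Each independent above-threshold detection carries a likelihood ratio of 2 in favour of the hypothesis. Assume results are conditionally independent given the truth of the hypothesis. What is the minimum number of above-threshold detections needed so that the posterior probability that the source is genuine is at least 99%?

12

Prior odds: 0.033 ÷ 0.967 = 33/967.
Likelihood ratio per above-threshold detection = 2.
Target odds: 0.99 ÷ 0.01 = 99.
Need (33/967) × 2ⁿ ≥ 99, i.e. 2ⁿ ≥ 2901.
2¹¹ = 2048 falls short of 2901 but 2¹² = 4096 reaches it, so n = 12.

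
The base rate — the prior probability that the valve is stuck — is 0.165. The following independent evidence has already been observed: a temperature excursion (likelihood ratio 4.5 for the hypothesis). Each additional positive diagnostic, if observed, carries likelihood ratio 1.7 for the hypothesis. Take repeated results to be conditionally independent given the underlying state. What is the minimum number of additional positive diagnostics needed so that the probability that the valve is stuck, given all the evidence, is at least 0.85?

4

Prior odds = 0.165/0.835 = 33/167.
Bayes factor of the evidence already in hand = 4.5.
Odds after that evidence = (33/167) × 4.5 = 297/334.
Target odds = 0.85/0.15 = 17/3.
Need 1.7ⁿ ≥ 17/3 ÷ (297/334) = 5678/891.
1.7³ = 4.913 falls short of 5678/891 but 1.7⁴ = 8.3521 reaches it, so n = 4.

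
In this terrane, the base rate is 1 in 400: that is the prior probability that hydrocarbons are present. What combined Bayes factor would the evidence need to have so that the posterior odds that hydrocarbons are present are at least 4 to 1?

Prior odds = 0.0025/0.9975 = 1/399.
Target odds = 4.
Required Bayes factor = 4 ÷ (1/399) = 1596.

1596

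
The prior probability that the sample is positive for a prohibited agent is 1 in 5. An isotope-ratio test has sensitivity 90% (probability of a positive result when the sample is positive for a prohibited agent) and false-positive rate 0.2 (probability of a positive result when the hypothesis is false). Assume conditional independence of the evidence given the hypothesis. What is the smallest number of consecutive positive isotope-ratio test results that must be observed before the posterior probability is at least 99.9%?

Prior odds = 0.2/0.8 = 0.25.
Likelihood ratio of a positive result = 0.9/0.2 = 4.5.
Target odds: 0.999 ÷ 0.001 = 999.
Need 0.25 × 4.5ⁿ ≥ 999, i.e. 4.5ⁿ ≥ 3996.
4.5⁵ = 1845.28125 falls short of 3996 but 4.5⁶ = 8303.765625 reaches it, so n = 6.

6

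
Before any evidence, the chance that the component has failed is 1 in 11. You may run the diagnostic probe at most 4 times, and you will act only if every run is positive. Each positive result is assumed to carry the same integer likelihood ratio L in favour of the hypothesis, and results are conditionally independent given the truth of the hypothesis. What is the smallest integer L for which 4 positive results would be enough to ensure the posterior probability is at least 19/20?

Prior odds = (1/11)/(10/11) = 0.1.
Target odds = 0.95/0.05 = 19.
Need L⁴ ≥ 19 ÷ 0.1 = 190.
3⁴ = 81 < 190 ≤ 256 = 4⁴, so L = 4.

4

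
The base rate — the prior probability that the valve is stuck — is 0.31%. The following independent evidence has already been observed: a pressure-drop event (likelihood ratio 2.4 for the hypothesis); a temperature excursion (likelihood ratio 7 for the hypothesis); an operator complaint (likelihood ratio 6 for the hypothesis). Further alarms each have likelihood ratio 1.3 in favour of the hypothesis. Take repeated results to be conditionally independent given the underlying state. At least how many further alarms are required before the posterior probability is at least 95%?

Prior odds = 0.0031/0.9969 = 31/9969.
Combined Bayes factor of the evidence already in hand = 2.4 × 7 × 6 = 100.8.
Odds after that evidence = (31/9969) × 100.8 = 5208/16615.
Target odds = 0.95/0.05 = 19.
Need 1.3ⁿ ≥ 19 ÷ (5208/16615) = 315685/5208.
1.3¹⁵ ≈51.1859 falls short of 315685/5208 but 1.3¹⁶ ≈66.5417 reaches it, so n = 16.

16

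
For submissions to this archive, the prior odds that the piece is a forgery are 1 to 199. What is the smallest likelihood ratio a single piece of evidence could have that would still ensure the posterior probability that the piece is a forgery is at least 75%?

597

Prior odds = 1/199.
Target odds = 0.75/0.25 = 3.
Required Bayes factor = 3 ÷ (1/199) = 597.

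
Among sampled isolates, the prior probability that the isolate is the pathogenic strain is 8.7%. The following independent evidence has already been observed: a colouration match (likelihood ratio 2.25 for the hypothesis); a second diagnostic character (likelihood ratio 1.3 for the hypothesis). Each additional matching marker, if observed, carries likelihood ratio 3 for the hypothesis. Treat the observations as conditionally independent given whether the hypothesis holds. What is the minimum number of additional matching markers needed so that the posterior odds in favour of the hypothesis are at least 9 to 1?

4

Prior odds = 0.087/0.913 = 87/913.
Combined Bayes factor of the evidence already in hand = 2.25 × 1.3 = 2.925.
Odds after that evidence = (87/913) × 2.925 = 10179/36520.
Target odds = 9.
Need 3ⁿ ≥ 9 ÷ (10179/36520) = 36520/1131.
3³ = 27 falls short of 36520/1131 but 3⁴ = 81 reaches it, so n = 4.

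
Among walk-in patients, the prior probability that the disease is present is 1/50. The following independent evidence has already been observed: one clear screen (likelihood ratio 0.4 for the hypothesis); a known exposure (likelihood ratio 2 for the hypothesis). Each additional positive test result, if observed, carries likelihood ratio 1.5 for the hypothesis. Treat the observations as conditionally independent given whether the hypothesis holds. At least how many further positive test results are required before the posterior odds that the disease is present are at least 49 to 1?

20

Prior odds = 0.02/0.98 = 1/49.
Combined Bayes factor of the evidence already in hand = 0.4 × 2 = 0.8.
Odds after that evidence = (1/49) × 0.8 = 4/245.
Target odds = 49.
Need 1.5ⁿ ≥ 49 ÷ (4/245) = 3001.25.
1.5¹⁹ ≈2216.84 falls short of 3001.25 but 1.5²⁰ ≈3325.26 reaches it, so n = 20.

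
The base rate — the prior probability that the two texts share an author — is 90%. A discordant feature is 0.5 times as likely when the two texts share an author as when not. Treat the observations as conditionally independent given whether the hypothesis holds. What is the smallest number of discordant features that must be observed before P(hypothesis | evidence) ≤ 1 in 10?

Prior odds: 0.9 ÷ 0.1 = 9.
Likelihood ratio per discordant feature = 0.5.
Target odds: 0.1 ÷ 0.9 = 1/9.
Need 9 × 0.5ⁿ ≤ 1/9, i.e. 0.5ⁿ ≤ 1/81.
0.5⁶ = 0.015625 is still above 1/81 but 0.5⁷ = 0.0078125 is at or below it, so n = 7.

7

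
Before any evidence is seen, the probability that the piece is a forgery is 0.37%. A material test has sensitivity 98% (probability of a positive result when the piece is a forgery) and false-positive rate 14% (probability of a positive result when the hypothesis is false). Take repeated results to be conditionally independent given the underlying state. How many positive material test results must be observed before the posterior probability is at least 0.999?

Prior odds = 0.0037/0.9963 = 37/9963.
Likelihood ratio of a positive result = 0.98/0.14 = 7.
Target posterior odds = 0.999/0.001 = 999.
Need (37/9963) × 7ⁿ ≥ 999, i.e. 7ⁿ ≥ 269001.
7⁶ = 117649 falls short of 269001 but 7⁷ = 823543 reaches it, so n = 7.

7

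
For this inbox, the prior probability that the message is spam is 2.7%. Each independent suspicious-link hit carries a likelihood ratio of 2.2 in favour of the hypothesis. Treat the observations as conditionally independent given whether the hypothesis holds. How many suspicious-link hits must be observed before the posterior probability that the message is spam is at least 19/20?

9

Prior odds = 0.027/0.973 = 27/973.
Likelihood ratio per suspicious-link hit = 2.2.
Target posterior odds = 0.95/0.05 = 19.
Require 2.2ⁿ ≥ 19 ÷ (27/973) = 18487/27.
2.2⁸ = 214358881/390625 falls short of 18487/27 but 2.2⁹ ≈1207.27 reaches it, so n = 9.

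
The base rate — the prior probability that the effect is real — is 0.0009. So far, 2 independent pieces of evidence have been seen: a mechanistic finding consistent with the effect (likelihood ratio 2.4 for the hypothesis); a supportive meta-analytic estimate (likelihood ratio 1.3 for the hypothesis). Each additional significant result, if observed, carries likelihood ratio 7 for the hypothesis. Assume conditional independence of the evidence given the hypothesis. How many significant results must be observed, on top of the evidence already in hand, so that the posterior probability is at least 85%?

Prior odds = 0.0009/0.9991 = 9/9991.
Combined Bayes factor of the evidence already in hand = 2.4 × 1.3 = 3.12.
Odds after that evidence = (9/9991) × 3.12 = 702/249775.
Target odds = 0.85/0.15 = 17/3.
Need 7ⁿ ≥ 17/3 ÷ (702/249775) = 4246175/2106.
7³ = 343 falls short of 4246175/2106 but 7⁴ = 2401 reaches it, so n = 4.

4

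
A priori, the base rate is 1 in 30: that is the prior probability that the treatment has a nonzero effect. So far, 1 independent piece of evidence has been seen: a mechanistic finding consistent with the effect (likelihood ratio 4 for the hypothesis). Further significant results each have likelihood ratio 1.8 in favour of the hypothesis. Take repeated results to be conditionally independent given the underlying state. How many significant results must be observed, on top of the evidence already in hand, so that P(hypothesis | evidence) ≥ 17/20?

7

Prior odds = (1/30)/(29/30) = 1/29.
Bayes factor of the evidence already in hand = 4.
Odds after that evidence = (1/29) × 4 = 4/29.
Target odds = 0.85/0.15 = 17/3.
Need 1.8ⁿ ≥ 17/3 ÷ (4/29) = 493/12.
1.8⁶ = 531441/15625 falls short of 493/12 but 1.8⁷ = 4782969/78125 reaches it, so n = 7.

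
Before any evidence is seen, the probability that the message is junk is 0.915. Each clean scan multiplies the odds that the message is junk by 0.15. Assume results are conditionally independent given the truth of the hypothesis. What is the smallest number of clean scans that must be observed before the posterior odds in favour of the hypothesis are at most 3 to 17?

Prior odds: 0.915 ÷ 0.085 = 183/17.
Likelihood ratio per clean scan = 0.15.
Target odds = 3/17.
Need (183/17) × 0.15ⁿ ≤ 3/17, i.e. 0.15ⁿ ≤ 1/61.
0.15² = 0.0225 is still above 1/61 but 0.15³ = 0.003375 is at or below it, so n = 3.

3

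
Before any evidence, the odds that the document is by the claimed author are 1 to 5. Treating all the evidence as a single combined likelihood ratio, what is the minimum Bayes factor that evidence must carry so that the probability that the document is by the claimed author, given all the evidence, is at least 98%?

Prior odds = 0.2.
Target odds = 0.98/0.02 = 49.
Required Bayes factor = 49 ÷ 0.2 = 245.

245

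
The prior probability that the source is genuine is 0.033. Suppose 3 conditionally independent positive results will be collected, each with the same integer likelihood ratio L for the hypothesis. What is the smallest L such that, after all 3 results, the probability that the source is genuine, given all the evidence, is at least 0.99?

15

Prior odds = 0.033/0.967 = 33/967.
Target odds = 0.99/0.01 = 99.
Need L³ ≥ 99 ÷ (33/967) = 2901.
14³ = 2744 < 2901 ≤ 3375 = 15³, so L = 15.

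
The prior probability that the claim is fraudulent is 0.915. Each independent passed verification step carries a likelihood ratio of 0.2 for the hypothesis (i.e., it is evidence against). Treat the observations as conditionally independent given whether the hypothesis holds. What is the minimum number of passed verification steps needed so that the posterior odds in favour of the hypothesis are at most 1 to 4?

Prior odds = 0.915/0.085 = 183/17.
Likelihood ratio per passed verification step = 0.2.
Target odds = 0.25.
Need (183/17) × 0.2ⁿ ≤ 0.25, i.e. 0.2ⁿ ≤ 17/732.
0.2² = 0.04 is still above 17/732 but 0.2³ = 0.008 is at or below it, so n = 3.

3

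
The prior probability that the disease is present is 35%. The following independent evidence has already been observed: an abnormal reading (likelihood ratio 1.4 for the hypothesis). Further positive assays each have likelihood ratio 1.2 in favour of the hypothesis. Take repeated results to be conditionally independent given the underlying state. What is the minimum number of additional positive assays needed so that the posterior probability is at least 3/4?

8

Prior odds = 0.35/0.65 = 7/13.
Bayes factor of the evidence already in hand = 1.4.
Odds after that evidence = (7/13) × 1.4 = 49/65.
Target odds = 0.75/0.25 = 3.
Need 1.2ⁿ ≥ 3 ÷ (49/65) = 195/49.
1.2⁷ = 279936/78125 falls short of 195/49 but 1.2⁸ = 1679616/390625 reaches it, so n = 8.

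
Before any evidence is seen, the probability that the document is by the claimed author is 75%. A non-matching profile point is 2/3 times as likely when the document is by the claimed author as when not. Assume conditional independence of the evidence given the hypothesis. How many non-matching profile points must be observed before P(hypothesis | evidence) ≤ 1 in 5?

7

Prior odds: 0.75 ÷ 0.25 = 3.
Likelihood ratio per non-matching profile point = 2/3.
Target odds: 0.2 ÷ 0.8 = 0.25.
Require (2/3)ⁿ ≤ 0.25 ÷ 3 = 1/12.
(2/3)⁶ = 64/729 is still above 1/12 but (2/3)⁷ = 128/2187 is at or below it, so n = 7.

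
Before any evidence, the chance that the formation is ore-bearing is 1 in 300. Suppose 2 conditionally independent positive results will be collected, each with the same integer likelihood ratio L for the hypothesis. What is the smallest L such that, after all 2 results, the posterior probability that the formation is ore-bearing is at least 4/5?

Prior odds = (1/300)/(299/300) = 1/299.
Target odds = 0.8/0.2 = 4.
Need L² ≥ 4 ÷ (1/299) = 1196.
34² = 1156 < 1196 ≤ 1225 = 35², so L = 35.

35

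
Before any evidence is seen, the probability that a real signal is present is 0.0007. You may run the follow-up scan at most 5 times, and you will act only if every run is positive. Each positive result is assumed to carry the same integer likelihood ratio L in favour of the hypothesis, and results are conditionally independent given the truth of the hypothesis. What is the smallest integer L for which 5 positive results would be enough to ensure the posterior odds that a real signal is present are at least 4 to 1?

6

Prior odds = 0.0007/0.9993 = 7/9993.
Target odds = 4.
Need L⁵ ≥ 4 ÷ (7/9993) = 39972/7.
5⁵ = 3125 < 39972/7 ≤ 7776 = 6⁵, so L = 6.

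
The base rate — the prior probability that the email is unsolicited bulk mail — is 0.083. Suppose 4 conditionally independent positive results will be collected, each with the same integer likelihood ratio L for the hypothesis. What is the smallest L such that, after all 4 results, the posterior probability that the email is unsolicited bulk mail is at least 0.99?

6

Prior odds = 0.083/0.917 = 83/917.
Target odds = 0.99/0.01 = 99.
Need L⁴ ≥ 99 ÷ (83/917) = 90783/83.
5⁴ = 625 < 90783/83 ≤ 1296 = 6⁴, so L = 6.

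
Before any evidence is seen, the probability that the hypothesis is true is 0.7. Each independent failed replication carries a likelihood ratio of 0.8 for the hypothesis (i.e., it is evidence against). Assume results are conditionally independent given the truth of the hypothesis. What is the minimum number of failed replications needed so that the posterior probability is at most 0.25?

Prior odds: 0.7 ÷ 0.3 = 7/3.
Likelihood ratio per failed replication = 0.8.
Target odds: 0.25 ÷ 0.75 = 1/3.
Need (7/3) × 0.8ⁿ ≤ 1/3, i.e. 0.8ⁿ ≤ 1/7.
0.8⁸ = 65536/390625 is still above 1/7 but 0.8⁹ = 262144/1953125 is at or below it, so n = 9.

9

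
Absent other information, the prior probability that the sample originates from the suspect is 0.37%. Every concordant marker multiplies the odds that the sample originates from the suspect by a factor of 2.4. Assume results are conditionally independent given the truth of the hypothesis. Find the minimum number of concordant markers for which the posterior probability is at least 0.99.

12

Prior odds: 0.0037 ÷ 0.9963 = 37/9963.
Likelihood ratio per concordant marker = 2.4.
Target odds: 0.99 ÷ 0.01 = 99.
Need (37/9963) × 2.4ⁿ ≥ 99, i.e. 2.4ⁿ ≥ 986337/37.
2.4¹¹ ≈15216.8 falls short of 986337/37 but 2.4¹² ≈36520.3 reaches it, so n = 12.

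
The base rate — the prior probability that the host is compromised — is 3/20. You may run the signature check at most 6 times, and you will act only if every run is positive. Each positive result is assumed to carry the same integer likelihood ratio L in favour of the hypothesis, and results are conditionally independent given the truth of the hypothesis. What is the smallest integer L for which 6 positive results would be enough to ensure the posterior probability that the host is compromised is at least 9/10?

2

Prior odds = 0.15/0.85 = 3/17.
Target odds = 0.9/0.1 = 9.
Need L⁶ ≥ 9 ÷ (3/17) = 51.
1⁶ = 1 < 51 ≤ 64 = 2⁶, so L = 2.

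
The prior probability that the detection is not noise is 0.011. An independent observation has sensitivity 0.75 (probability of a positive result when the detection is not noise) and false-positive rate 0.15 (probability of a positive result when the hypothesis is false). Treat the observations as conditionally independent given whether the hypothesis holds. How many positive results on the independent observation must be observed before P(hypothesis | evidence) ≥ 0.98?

Prior odds: 0.011 ÷ 0.989 = 11/989.
Likelihood ratio of a positive result = 0.75/0.15 = 5.
Target odds: 0.98 ÷ 0.02 = 49.
Require 5ⁿ ≥ 49 ÷ (11/989) = 48461/11.
5⁵ = 3125 falls short of 48461/11 but 5⁶ = 15625 reaches it, so n = 6.

6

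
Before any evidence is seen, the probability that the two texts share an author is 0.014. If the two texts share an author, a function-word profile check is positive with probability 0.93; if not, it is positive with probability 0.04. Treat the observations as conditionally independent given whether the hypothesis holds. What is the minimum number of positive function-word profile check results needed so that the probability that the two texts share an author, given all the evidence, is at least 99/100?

3

Prior odds: 0.014 ÷ 0.986 = 7/493.
Likelihood ratio of a positive = 0.93/0.04 = 23.25.
Target posterior odds = 0.99/0.01 = 99.
Need (7/493) × 23.25ⁿ ≥ 99, i.e. 23.25ⁿ ≥ 48807/7.
23.25² = 540.5625 falls short of 48807/7 but 23.25³ = 804357/64 reaches it, so n = 3.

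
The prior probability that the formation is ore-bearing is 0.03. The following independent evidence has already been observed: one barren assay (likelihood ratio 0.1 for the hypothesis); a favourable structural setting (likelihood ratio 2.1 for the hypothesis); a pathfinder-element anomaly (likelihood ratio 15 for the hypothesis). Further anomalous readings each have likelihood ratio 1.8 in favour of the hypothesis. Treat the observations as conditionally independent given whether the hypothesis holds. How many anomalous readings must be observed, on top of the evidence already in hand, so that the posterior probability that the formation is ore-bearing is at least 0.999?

16

Prior odds = 0.03/0.97 = 3/97.
Combined Bayes factor of the evidence already in hand = 0.1 × 2.1 × 15 = 3.15.
Odds after that evidence = (3/97) × 3.15 = 189/1940.
Target odds = 0.999/0.001 = 999.
Need 1.8ⁿ ≥ 999 ÷ (189/1940) = 71780/7.
1.8¹⁵ ≈6746.64 falls short of 71780/7 but 1.8¹⁶ ≈12144 reaches it, so n = 16.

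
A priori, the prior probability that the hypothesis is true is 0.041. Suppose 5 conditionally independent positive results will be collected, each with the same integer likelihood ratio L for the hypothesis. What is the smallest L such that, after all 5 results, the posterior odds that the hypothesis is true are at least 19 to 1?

4

Prior odds = 0.041/0.959 = 41/959.
Target odds = 19.
Need L⁵ ≥ 19 ÷ (41/959) = 18221/41.
3⁵ = 243 < 18221/41 ≤ 1024 = 4⁵, so L = 4.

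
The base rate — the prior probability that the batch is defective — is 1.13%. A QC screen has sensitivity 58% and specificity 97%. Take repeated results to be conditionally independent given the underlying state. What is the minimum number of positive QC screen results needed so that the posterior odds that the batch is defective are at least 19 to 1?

3

Prior odds = 0.0113/0.9887 = 113/9887.
False-positive rate = 1 − 0.97 = 0.03; likelihood ratio of a positive = 0.58/0.03 = 58/3.
Target odds = 19.
Require (58/3)ⁿ ≥ 19 ÷ (113/9887) = 187853/113.
(58/3)² = 3364/9 falls short of 187853/113 but (58/3)³ = 195112/27 reaches it, so n = 3.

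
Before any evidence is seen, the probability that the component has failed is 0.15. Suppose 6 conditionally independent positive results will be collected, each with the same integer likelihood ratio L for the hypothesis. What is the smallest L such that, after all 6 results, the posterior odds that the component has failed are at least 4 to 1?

Prior odds = 0.15/0.85 = 3/17.
Target odds = 4.
Need L⁶ ≥ 4 ÷ (3/17) = 68/3.
1⁶ = 1 < 68/3 ≤ 64 = 2⁶, so L = 2.

2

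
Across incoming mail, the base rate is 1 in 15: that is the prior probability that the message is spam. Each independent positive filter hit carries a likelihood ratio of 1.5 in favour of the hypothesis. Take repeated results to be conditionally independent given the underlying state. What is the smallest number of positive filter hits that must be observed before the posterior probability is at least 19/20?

Prior odds = (1/15)/(14/15) = 1/14.
Likelihood ratio per positive filter hit = 1.5.
Target posterior odds = 0.95/0.05 = 19.
Require 1.5ⁿ ≥ 19 ÷ (1/14) = 266.
1.5¹³ = 1594323/8192 falls short of 266 but 1.5¹⁴ = 4782969/16384 reaches it, so n = 14.

14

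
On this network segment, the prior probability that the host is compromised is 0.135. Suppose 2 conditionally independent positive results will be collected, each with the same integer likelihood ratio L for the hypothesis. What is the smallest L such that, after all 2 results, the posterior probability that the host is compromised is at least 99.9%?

Prior odds = 0.135/0.865 = 27/173.
Target odds = 0.999/0.001 = 999.
Need L² ≥ 999 ÷ (27/173) = 6401.
80² = 6400 < 6401 ≤ 6561 = 81², so L = 81.

81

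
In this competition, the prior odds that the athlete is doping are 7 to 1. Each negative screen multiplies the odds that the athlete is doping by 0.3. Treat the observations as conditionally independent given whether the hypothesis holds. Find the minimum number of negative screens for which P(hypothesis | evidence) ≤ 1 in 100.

6

Prior odds = 7.
Likelihood ratio per negative screen = 0.3.
Target odds: 0.01 ÷ 0.99 = 1/99.
Need 7 × 0.3ⁿ ≤ 1/99, i.e. 0.3ⁿ ≤ 1/693.
0.3⁵ = 243/100000 is still above 1/693 but 0.3⁶ = 729/1000000 is at or below it, so n = 6.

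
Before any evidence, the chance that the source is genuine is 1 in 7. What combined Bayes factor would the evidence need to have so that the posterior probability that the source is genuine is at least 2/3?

Prior odds = (1/7)/(6/7) = 1/6.
Target odds = (2/3)/(1/3) = 2.
Required Bayes factor = 2 ÷ (1/6) = 12.

12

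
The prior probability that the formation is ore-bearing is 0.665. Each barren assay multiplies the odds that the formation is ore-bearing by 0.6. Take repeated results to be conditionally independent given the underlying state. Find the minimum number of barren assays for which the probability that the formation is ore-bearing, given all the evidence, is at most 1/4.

4

Prior odds = 0.665/0.335 = 133/67.
Likelihood ratio per barren assay = 0.6.
Target odds: 0.25 ÷ 0.75 = 1/3.
Require 0.6ⁿ ≤ 1/3 ÷ (133/67) = 67/399.
0.6³ = 0.216 is still above 67/399 but 0.6⁴ = 0.1296 is at or below it, so n = 4.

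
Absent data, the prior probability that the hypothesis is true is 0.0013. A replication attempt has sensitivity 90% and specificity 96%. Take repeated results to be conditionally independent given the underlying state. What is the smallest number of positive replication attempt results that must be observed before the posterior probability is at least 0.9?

3

Prior odds = 0.0013/0.9987 = 13/9987.
False-positive rate = 1 − 0.96 = 0.04; likelihood ratio of a positive = 0.9/0.04 = 22.5.
Target odds: 0.9 ÷ 0.1 = 9.
Need (13/9987) × 22.5ⁿ ≥ 9, i.e. 22.5ⁿ ≥ 89883/13.
22.5² = 506.25 falls short of 89883/13 but 22.5³ = 11390.625 reaches it, so n = 3.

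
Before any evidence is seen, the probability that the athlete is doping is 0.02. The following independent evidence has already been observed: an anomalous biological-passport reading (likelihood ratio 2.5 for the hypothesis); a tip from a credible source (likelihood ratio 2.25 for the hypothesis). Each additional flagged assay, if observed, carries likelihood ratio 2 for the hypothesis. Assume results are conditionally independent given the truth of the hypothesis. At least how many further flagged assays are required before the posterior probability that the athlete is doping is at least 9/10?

Prior odds = 0.02/0.98 = 1/49.
Combined Bayes factor of the evidence already in hand = 2.5 × 2.25 = 5.625.
Odds after that evidence = (1/49) × 5.625 = 45/392.
Target odds = 0.9/0.1 = 9.
Need 2ⁿ ≥ 9 ÷ (45/392) = 78.4.
2⁶ = 64 falls short of 78.4 but 2⁷ = 128 reaches it, so n = 7.

7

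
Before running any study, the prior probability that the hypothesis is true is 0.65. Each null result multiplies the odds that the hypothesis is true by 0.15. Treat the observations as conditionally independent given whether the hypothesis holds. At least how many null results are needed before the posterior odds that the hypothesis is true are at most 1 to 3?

1

Prior odds: 0.65 ÷ 0.35 = 13/7.
Likelihood ratio per null result = 0.15.
Target odds = 1/3.
Need (13/7) × 0.15ⁿ ≤ 1/3, i.e. 0.15ⁿ ≤ 7/39.
0.15¹ = 0.15, which is already at or below the required 7/39; so n = 1.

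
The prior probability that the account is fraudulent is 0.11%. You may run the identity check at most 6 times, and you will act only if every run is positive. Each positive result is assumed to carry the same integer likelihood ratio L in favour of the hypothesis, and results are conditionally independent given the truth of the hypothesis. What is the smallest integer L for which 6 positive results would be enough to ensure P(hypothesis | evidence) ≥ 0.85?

Prior odds = 0.0011/0.9989 = 11/9989.
Target odds = 0.85/0.15 = 17/3.
Need L⁶ ≥ 17/3 ÷ (11/9989) = 169813/33.
4⁶ = 4096 < 169813/33 ≤ 15625 = 5⁶, so L = 5.

5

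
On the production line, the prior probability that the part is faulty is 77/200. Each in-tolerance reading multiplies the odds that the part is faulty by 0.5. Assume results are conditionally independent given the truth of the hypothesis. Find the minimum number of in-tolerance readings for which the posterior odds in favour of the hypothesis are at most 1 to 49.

Prior odds: 0.385 ÷ 0.615 = 77/123.
Likelihood ratio per in-tolerance reading = 0.5.
Target odds = 1/49.
Require 0.5ⁿ ≤ 1/49 ÷ (77/123) = 123/3773.
0.5⁴ = 0.0625 is still above 123/3773 but 0.5⁵ = 0.03125 is at or below it, so n = 5.

5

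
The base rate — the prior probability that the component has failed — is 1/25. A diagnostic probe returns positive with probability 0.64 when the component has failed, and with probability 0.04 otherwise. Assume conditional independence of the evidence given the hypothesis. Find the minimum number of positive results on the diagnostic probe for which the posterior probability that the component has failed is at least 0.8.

2

Prior odds: 0.04 ÷ 0.96 = 1/24.
Likelihood ratio of a positive result = 0.64/0.04 = 16.
Target odds: 0.8 ÷ 0.2 = 4.
Need (1/24) × 16ⁿ ≥ 4, i.e. 16ⁿ ≥ 96.
16¹ = 16 falls short of 96 but 16² = 256 reaches it, so n = 2.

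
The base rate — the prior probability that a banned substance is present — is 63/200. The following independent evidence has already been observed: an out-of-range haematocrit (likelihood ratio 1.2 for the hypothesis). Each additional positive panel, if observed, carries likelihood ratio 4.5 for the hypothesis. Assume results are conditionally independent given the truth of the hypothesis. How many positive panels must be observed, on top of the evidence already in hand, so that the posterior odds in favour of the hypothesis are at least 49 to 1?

3

Prior odds = 0.315/0.685 = 63/137.
Bayes factor of the evidence already in hand = 1.2.
Odds after that evidence = (63/137) × 1.2 = 378/685.
Target odds = 49.
Need 4.5ⁿ ≥ 49 ÷ (378/685) = 4795/54.
4.5² = 20.25 falls short of 4795/54 but 4.5³ = 91.125 reaches it, so n = 3.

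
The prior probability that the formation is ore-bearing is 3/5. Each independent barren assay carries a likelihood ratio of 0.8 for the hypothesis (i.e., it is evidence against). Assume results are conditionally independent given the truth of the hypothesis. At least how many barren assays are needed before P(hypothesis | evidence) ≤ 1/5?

Prior odds = 0.6/0.4 = 1.5.
Likelihood ratio per barren assay = 0.8.
Target posterior odds = 0.2/0.8 = 0.25.
Require 0.8ⁿ ≤ 0.25 ÷ 1.5 = 1/6.
0.8⁸ = 65536/390625 is still above 1/6 but 0.8⁹ = 262144/1953125 is at or below it, so n = 9.

9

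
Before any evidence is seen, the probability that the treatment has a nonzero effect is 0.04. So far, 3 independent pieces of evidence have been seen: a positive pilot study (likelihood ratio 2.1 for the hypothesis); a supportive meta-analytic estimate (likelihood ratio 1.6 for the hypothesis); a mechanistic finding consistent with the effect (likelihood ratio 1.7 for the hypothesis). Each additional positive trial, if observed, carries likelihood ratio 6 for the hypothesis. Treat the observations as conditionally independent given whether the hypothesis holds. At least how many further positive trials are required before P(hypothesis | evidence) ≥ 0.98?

3

Prior odds = 0.04/0.96 = 1/24.
Combined Bayes factor of the evidence already in hand = 2.1 × 1.6 × 1.7 = 5.712.
Odds after that evidence = (1/24) × 5.712 = 0.238.
Target odds = 0.98/0.02 = 49.
Need 6ⁿ ≥ 49 ÷ 0.238 = 3500/17.
6² = 36 falls short of 3500/17 but 6³ = 216 reaches it, so n = 3.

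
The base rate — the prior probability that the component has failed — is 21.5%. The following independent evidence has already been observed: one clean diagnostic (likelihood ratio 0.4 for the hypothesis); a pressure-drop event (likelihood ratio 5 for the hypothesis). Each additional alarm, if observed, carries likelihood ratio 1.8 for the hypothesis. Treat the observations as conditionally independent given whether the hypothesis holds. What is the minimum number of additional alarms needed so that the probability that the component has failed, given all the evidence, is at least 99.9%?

Prior odds = 0.215/0.785 = 43/157.
Combined Bayes factor of the evidence already in hand = 0.4 × 5 = 2.
Odds after that evidence = (43/157) × 2 = 86/157.
Target odds = 0.999/0.001 = 999.
Need 1.8ⁿ ≥ 999 ÷ (86/157) = 156843/86.
1.8¹² ≈1156.83 falls short of 156843/86 but 1.8¹³ ≈2082.3 reaches it, so n = 13.

13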